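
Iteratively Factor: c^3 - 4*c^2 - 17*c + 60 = (c + 4)*(c^2 - 8*c + 15) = (c - 5)*(c + 4)*(c - 3)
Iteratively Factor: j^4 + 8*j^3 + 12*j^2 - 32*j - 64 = (j - 2)*(j^3 + 10*j^2 + 32*j + 32) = (j - 2)*(j + 4)*(j^2 + 6*j + 8) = (j - 2)*(j + 2)*(j + 4)*(j + 4)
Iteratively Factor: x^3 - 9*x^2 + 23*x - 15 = (x - 3)*(x^2 - 6*x + 5) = (x - 5)*(x - 3)*(x - 1)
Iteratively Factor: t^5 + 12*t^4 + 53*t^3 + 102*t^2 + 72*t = (t)*(t^4 + 12*t^3 + 53*t^2 + 102*t + 72) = t*(t + 3)*(t^3 + 9*t^2 + 26*t + 24) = t*(t + 3)*(t + 4)*(t^2 + 5*t + 6) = t*(t + 3)^2*(t + 4)*(t + 2)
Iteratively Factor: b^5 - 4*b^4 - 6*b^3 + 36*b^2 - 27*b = (b)*(b^4 - 4*b^3 - 6*b^2 + 36*b - 27) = b*(b - 1)*(b^3 - 3*b^2 - 9*b + 27) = b*(b - 3)*(b - 1)*(b^2 - 9) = b*(b - 3)^2*(b - 1)*(b + 3)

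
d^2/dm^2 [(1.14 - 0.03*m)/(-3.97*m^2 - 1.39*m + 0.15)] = ((8.9682 - 0.7146*m)*(3.97*m^2 + 1.39*m - 0.15) + (0.03*m - 1.14)*(7.94*m + 1.39)*(15.88*m + 2.78))/(3.97*m^2 + 1.39*m - 0.15)^3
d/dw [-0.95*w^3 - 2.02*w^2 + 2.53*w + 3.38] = -2.85*w^2 - 4.04*w + 2.53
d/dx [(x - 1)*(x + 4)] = 2*x + 3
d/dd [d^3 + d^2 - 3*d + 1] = 3*d^2 + 2*d - 3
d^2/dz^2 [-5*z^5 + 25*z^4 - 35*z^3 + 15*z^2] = -100*z^3 + 300*z^2 - 210*z + 30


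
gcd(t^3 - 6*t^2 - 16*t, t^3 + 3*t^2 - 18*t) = t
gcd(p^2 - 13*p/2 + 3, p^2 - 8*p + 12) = p - 6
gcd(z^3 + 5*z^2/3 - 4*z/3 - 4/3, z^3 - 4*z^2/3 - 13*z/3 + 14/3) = z^2 + z - 2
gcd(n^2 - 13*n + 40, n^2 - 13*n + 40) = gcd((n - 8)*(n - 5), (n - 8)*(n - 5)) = n^2 - 13*n + 40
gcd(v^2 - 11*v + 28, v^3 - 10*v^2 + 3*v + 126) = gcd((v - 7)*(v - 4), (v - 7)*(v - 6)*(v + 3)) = v - 7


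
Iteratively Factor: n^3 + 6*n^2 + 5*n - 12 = (n + 3)*(n^2 + 3*n - 4) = (n - 1)*(n + 3)*(n + 4)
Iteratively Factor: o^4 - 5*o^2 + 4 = (o + 1)*(o^3 - o^2 - 4*o + 4) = (o - 1)*(o + 1)*(o^2 - 4) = (o - 2)*(o - 1)*(o + 1)*(o + 2)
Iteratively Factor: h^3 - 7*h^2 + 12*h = (h - 3)*(h^2 - 4*h) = h*(h - 3)*(h - 4)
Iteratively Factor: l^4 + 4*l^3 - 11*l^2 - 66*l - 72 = (l + 3)*(l^3 + l^2 - 14*l - 24) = (l + 2)*(l + 3)*(l^2 - l - 12) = (l + 2)*(l + 3)^2*(l - 4)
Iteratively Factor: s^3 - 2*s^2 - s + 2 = (s - 1)*(s^2 - s - 2) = (s - 1)*(s + 1)*(s - 2)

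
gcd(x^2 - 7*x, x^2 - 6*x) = x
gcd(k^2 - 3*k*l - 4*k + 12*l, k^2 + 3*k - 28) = k - 4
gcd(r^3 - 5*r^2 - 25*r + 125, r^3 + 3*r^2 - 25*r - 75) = r^2 - 25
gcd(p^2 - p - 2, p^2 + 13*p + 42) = 1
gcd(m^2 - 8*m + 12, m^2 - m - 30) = m - 6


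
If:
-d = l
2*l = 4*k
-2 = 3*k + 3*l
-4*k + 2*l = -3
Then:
No Solution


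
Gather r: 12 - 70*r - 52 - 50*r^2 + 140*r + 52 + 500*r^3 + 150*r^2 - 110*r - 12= 500*r^3 + 100*r^2 - 40*r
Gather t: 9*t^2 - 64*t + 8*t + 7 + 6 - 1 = 9*t^2 - 56*t + 12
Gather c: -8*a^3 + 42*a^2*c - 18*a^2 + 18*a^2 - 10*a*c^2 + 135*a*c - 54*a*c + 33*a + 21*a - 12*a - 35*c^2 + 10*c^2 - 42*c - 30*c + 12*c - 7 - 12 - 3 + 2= -8*a^3 + 42*a + c^2*(-10*a - 25) + c*(42*a^2 + 81*a - 60) - 20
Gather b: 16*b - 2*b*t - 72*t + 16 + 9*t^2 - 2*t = b*(16 - 2*t) + 9*t^2 - 74*t + 16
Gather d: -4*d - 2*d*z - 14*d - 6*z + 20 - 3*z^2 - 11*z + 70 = d*(-2*z - 18) - 3*z^2 - 17*z + 90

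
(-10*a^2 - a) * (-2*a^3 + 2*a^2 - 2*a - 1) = 20*a^5 - 18*a^4 + 18*a^3 + 12*a^2 + a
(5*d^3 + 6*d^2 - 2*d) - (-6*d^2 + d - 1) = 5*d^3 + 12*d^2 - 3*d + 1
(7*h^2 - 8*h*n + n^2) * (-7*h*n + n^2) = -49*h^3*n + 63*h^2*n^2 - 15*h*n^3 + n^4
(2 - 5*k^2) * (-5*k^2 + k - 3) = 25*k^4 - 5*k^3 + 5*k^2 + 2*k - 6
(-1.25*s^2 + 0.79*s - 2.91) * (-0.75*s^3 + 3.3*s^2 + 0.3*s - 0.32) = 0.9375*s^5 - 4.7175*s^4 + 4.4145*s^3 - 8.966*s^2 - 1.1258*s + 0.9312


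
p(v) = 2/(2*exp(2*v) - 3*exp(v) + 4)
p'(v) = 2*(-4*exp(2*v) + 3*exp(v))/(2*exp(2*v) - 3*exp(v) + 4)^2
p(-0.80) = 0.65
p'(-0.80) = 0.12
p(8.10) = 0.00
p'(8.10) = -0.00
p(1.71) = 0.04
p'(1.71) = -0.09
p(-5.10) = 0.50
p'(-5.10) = 0.00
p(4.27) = 0.00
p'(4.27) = -0.00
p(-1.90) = 0.56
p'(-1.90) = 0.06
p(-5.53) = 0.50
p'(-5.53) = 0.00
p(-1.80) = 0.56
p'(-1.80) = 0.06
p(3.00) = 0.00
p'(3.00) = -0.00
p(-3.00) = 0.52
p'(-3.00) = 0.02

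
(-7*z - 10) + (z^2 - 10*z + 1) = z^2 - 17*z - 9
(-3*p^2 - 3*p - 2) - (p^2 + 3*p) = -4*p^2 - 6*p - 2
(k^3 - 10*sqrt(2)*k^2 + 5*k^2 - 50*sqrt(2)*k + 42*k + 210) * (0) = 0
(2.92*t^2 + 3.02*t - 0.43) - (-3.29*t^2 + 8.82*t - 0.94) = 6.21*t^2 - 5.8*t + 0.51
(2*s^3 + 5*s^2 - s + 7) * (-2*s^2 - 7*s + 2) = -4*s^5 - 24*s^4 - 29*s^3 + 3*s^2 - 51*s + 14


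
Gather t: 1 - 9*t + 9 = 10 - 9*t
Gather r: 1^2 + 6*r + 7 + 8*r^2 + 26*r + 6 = 8*r^2 + 32*r + 14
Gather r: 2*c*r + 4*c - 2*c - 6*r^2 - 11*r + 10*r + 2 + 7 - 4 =2*c - 6*r^2 + r*(2*c - 1) + 5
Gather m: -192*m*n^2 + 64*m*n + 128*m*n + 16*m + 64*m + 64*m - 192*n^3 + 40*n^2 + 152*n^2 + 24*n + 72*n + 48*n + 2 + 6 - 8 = m*(-192*n^2 + 192*n + 144) - 192*n^3 + 192*n^2 + 144*n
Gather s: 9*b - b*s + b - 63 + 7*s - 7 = 10*b + s*(7 - b) - 70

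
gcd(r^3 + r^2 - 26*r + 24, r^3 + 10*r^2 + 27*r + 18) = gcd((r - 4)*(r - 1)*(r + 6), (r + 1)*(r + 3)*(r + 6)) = r + 6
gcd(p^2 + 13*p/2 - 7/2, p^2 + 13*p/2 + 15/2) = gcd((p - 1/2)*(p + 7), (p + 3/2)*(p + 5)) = 1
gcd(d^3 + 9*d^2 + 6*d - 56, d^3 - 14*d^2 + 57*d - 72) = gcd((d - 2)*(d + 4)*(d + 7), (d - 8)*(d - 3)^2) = 1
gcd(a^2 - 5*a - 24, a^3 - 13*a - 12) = a + 3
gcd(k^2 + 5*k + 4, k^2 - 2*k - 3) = k + 1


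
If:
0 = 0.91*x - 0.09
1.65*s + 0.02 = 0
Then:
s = -0.01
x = 0.10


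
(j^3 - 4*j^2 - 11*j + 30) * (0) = 0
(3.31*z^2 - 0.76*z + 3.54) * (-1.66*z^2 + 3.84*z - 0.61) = -5.4946*z^4 + 13.972*z^3 - 10.8139*z^2 + 14.0572*z - 2.1594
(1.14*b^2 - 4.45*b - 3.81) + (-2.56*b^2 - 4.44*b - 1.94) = -1.42*b^2 - 8.89*b - 5.75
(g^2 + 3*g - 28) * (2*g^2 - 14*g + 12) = 2*g^4 - 8*g^3 - 86*g^2 + 428*g - 336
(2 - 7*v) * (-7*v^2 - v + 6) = 49*v^3 - 7*v^2 - 44*v + 12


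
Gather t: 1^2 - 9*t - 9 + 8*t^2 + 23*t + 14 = 8*t^2 + 14*t + 6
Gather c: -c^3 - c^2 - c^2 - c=-c^3 - 2*c^2 - c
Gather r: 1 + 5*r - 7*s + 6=5*r - 7*s + 7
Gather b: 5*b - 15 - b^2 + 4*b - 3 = -b^2 + 9*b - 18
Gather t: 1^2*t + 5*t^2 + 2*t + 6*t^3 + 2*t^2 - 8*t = 6*t^3 + 7*t^2 - 5*t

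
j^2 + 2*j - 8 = (j - 2)*(j + 4)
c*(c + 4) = c^2 + 4*c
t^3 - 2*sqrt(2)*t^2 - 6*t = t*(t - 3*sqrt(2))*(t + sqrt(2))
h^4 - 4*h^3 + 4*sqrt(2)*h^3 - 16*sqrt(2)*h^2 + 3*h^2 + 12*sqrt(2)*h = h*(h - 3)*(h - 1)*(h + 4*sqrt(2))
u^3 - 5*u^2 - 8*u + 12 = (u - 6)*(u - 1)*(u + 2)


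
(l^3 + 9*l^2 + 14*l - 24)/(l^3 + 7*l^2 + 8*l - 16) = (l + 6)/(l + 4)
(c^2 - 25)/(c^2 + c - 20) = (c - 5)/(c - 4)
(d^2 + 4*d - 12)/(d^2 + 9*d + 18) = (d - 2)/(d + 3)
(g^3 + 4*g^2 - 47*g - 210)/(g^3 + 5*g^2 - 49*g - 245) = (g + 6)/(g + 7)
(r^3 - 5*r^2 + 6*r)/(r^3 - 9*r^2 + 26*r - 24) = r/(r - 4)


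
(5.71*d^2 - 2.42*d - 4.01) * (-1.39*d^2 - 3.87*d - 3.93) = -7.9369*d^4 - 18.7339*d^3 - 7.501*d^2 + 25.0293*d + 15.7593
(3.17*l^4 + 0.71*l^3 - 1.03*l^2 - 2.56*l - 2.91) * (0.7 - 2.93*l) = -9.2881*l^5 + 0.1387*l^4 + 3.5149*l^3 + 6.7798*l^2 + 6.7343*l - 2.037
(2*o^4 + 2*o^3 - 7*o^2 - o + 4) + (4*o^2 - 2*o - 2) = 2*o^4 + 2*o^3 - 3*o^2 - 3*o + 2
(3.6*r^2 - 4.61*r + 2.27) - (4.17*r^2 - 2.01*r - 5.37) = -0.57*r^2 - 2.6*r + 7.64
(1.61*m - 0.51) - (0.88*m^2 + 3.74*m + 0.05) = -0.88*m^2 - 2.13*m - 0.56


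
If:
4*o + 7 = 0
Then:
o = -7/4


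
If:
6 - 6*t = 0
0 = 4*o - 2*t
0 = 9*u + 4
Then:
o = 1/2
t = 1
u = -4/9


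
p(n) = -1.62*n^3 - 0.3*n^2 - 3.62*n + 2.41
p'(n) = -4.86*n^2 - 0.6*n - 3.62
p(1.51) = -9.32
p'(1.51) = -15.61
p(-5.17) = 236.97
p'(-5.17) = -130.42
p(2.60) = -37.50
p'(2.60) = -38.03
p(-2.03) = 22.07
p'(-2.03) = -22.43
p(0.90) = -2.27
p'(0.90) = -8.10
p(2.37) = -29.42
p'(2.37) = -32.34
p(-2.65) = 40.04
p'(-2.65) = -36.16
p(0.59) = -0.16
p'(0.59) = -5.67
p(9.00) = -1235.45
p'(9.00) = -402.68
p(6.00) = -380.03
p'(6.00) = -182.18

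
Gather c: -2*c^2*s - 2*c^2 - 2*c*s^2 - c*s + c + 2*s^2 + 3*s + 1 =c^2*(-2*s - 2) + c*(-2*s^2 - s + 1) + 2*s^2 + 3*s + 1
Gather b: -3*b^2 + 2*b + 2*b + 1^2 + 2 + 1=-3*b^2 + 4*b + 4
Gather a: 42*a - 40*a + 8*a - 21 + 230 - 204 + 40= 10*a + 45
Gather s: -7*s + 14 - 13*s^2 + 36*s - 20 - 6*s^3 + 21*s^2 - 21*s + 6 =-6*s^3 + 8*s^2 + 8*s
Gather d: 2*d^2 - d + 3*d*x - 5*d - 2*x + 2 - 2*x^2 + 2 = 2*d^2 + d*(3*x - 6) - 2*x^2 - 2*x + 4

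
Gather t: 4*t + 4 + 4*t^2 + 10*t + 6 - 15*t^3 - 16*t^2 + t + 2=-15*t^3 - 12*t^2 + 15*t + 12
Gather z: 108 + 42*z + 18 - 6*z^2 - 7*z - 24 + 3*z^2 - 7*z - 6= -3*z^2 + 28*z + 96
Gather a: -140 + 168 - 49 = -21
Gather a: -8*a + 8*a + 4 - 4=0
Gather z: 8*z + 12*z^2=12*z^2 + 8*z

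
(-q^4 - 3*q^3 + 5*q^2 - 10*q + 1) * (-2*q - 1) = 2*q^5 + 7*q^4 - 7*q^3 + 15*q^2 + 8*q - 1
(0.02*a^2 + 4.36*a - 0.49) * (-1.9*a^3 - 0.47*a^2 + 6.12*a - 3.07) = -0.038*a^5 - 8.2934*a^4 - 0.9958*a^3 + 26.8521*a^2 - 16.384*a + 1.5043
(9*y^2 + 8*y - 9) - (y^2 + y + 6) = 8*y^2 + 7*y - 15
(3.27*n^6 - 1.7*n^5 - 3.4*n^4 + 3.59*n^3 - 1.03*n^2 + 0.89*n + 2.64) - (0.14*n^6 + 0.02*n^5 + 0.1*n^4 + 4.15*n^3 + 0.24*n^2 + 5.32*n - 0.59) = 3.13*n^6 - 1.72*n^5 - 3.5*n^4 - 0.56*n^3 - 1.27*n^2 - 4.43*n + 3.23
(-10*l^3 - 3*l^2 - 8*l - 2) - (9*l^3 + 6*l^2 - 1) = -19*l^3 - 9*l^2 - 8*l - 1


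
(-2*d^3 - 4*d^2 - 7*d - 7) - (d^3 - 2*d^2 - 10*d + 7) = -3*d^3 - 2*d^2 + 3*d - 14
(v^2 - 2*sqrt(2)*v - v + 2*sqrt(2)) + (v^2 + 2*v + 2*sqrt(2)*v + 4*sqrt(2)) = 2*v^2 + v + 6*sqrt(2)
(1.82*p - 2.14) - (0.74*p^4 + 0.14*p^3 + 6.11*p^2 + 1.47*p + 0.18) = -0.74*p^4 - 0.14*p^3 - 6.11*p^2 + 0.35*p - 2.32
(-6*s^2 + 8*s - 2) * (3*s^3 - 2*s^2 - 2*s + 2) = -18*s^5 + 36*s^4 - 10*s^3 - 24*s^2 + 20*s - 4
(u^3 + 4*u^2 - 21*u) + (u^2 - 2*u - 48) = u^3 + 5*u^2 - 23*u - 48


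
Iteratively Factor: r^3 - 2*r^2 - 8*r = (r + 2)*(r^2 - 4*r) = r*(r + 2)*(r - 4)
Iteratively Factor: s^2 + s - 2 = (s - 1)*(s + 2)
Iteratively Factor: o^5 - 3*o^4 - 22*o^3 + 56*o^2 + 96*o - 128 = (o - 1)*(o^4 - 2*o^3 - 24*o^2 + 32*o + 128) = (o - 1)*(o + 4)*(o^3 - 6*o^2 + 32) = (o - 4)*(o - 1)*(o + 4)*(o^2 - 2*o - 8) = (o - 4)^2*(o - 1)*(o + 4)*(o + 2)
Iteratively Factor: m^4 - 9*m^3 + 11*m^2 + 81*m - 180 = (m - 5)*(m^3 - 4*m^2 - 9*m + 36) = (m - 5)*(m - 3)*(m^2 - m - 12) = (m - 5)*(m - 4)*(m - 3)*(m + 3)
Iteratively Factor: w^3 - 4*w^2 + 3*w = (w)*(w^2 - 4*w + 3) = w*(w - 3)*(w - 1)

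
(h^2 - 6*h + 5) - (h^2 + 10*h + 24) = -16*h - 19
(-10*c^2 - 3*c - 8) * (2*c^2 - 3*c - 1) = -20*c^4 + 24*c^3 + 3*c^2 + 27*c + 8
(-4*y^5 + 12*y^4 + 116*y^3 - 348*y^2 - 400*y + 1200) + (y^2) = -4*y^5 + 12*y^4 + 116*y^3 - 347*y^2 - 400*y + 1200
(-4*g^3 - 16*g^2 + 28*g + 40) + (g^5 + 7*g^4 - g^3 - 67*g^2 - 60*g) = g^5 + 7*g^4 - 5*g^3 - 83*g^2 - 32*g + 40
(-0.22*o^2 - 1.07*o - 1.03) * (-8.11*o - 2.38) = 1.7842*o^3 + 9.2013*o^2 + 10.8999*o + 2.4514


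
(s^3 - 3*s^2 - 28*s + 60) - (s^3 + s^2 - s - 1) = -4*s^2 - 27*s + 61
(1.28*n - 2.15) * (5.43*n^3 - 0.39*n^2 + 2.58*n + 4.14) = 6.9504*n^4 - 12.1737*n^3 + 4.1409*n^2 - 0.2478*n - 8.901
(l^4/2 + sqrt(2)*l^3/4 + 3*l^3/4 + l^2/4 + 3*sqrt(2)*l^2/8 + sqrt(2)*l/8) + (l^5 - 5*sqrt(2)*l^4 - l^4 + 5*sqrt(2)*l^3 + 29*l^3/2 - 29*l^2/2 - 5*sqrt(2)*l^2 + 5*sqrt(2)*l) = l^5 - 5*sqrt(2)*l^4 - l^4/2 + 21*sqrt(2)*l^3/4 + 61*l^3/4 - 57*l^2/4 - 37*sqrt(2)*l^2/8 + 41*sqrt(2)*l/8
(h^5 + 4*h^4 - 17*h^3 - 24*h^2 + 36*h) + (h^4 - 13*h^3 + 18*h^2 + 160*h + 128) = h^5 + 5*h^4 - 30*h^3 - 6*h^2 + 196*h + 128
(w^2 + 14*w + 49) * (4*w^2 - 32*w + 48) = 4*w^4 + 24*w^3 - 204*w^2 - 896*w + 2352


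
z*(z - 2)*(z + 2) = z^3 - 4*z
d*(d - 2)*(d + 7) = d^3 + 5*d^2 - 14*d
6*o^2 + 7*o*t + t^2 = (o + t)*(6*o + t)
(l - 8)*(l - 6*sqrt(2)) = l^2 - 6*sqrt(2)*l - 8*l + 48*sqrt(2)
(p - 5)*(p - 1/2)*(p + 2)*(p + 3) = p^4 - p^3/2 - 19*p^2 - 41*p/2 + 15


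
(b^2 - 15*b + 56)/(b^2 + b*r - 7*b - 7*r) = (b - 8)/(b + r)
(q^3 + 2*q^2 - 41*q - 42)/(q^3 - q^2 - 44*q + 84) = (q + 1)/(q - 2)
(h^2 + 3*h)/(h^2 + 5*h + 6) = h/(h + 2)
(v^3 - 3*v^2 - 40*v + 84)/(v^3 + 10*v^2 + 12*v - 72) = (v - 7)/(v + 6)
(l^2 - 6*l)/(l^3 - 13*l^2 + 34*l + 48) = l/(l^2 - 7*l - 8)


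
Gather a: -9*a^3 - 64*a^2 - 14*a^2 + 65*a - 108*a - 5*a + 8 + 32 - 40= -9*a^3 - 78*a^2 - 48*a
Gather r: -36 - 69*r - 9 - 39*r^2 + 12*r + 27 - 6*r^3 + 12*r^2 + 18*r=-6*r^3 - 27*r^2 - 39*r - 18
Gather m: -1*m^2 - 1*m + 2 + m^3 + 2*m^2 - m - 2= m^3 + m^2 - 2*m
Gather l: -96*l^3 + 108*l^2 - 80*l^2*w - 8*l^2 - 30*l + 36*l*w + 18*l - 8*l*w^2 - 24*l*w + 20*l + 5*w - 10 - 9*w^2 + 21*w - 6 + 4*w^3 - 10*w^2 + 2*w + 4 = -96*l^3 + l^2*(100 - 80*w) + l*(-8*w^2 + 12*w + 8) + 4*w^3 - 19*w^2 + 28*w - 12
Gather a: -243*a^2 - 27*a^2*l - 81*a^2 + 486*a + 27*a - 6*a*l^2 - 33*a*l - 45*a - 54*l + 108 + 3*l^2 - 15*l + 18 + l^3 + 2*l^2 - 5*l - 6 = a^2*(-27*l - 324) + a*(-6*l^2 - 33*l + 468) + l^3 + 5*l^2 - 74*l + 120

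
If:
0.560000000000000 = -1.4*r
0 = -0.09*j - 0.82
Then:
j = -9.11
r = -0.40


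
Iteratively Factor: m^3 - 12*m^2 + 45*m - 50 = (m - 5)*(m^2 - 7*m + 10) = (m - 5)*(m - 2)*(m - 5)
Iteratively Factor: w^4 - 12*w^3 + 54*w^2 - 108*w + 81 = (w - 3)*(w^3 - 9*w^2 + 27*w - 27) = (w - 3)^2*(w^2 - 6*w + 9) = (w - 3)^3*(w - 3)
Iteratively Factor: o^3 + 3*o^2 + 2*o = (o + 2)*(o^2 + o) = (o + 1)*(o + 2)*(o)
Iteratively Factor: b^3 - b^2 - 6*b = (b - 3)*(b^2 + 2*b) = b*(b - 3)*(b + 2)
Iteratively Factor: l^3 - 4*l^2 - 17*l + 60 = (l - 3)*(l^2 - l - 20) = (l - 5)*(l - 3)*(l + 4)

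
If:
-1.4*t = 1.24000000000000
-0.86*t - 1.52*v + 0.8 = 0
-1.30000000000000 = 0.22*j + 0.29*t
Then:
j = -4.74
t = -0.89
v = 1.03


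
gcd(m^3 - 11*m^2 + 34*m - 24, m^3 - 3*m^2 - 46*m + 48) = m - 1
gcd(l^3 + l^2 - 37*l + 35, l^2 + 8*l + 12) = 1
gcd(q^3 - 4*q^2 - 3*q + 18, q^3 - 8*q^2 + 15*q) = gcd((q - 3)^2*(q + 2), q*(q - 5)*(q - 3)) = q - 3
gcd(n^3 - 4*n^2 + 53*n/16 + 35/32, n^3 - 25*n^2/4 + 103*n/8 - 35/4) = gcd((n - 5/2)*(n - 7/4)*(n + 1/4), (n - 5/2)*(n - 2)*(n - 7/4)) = n^2 - 17*n/4 + 35/8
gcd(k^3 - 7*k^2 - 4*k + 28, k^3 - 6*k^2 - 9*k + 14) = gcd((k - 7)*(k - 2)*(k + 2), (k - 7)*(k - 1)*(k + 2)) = k^2 - 5*k - 14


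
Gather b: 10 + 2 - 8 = 4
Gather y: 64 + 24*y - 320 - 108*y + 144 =-84*y - 112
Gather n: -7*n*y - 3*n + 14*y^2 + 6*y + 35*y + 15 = n*(-7*y - 3) + 14*y^2 + 41*y + 15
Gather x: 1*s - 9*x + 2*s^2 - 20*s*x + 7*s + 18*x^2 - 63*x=2*s^2 + 8*s + 18*x^2 + x*(-20*s - 72)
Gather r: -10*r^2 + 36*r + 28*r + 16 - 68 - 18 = -10*r^2 + 64*r - 70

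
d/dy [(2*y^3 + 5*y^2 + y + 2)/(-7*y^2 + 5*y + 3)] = (-14*y^4 + 20*y^3 + 50*y^2 + 58*y - 7)/(49*y^4 - 70*y^3 - 17*y^2 + 30*y + 9)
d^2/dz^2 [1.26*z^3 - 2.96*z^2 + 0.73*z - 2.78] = 7.56*z - 5.92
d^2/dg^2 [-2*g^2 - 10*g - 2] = -4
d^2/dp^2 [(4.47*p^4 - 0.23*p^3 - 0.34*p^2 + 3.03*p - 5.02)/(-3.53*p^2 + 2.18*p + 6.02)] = (-111.400446*p^6 + 206.390628*p^5 + 442.481724000001*p^4 - 996.918674*p^3 - 1507.150956*p^2 - 568.109604*p + 365.242608)/(43.986977*p^6 - 81.494286*p^5 - 174.715938*p^4 + 267.597616*p^3 + 297.957492*p^2 - 237.012216*p - 218.167208)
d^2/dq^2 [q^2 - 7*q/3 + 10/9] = 2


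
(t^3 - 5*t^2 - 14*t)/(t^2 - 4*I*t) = (t^2 - 5*t - 14)/(t - 4*I)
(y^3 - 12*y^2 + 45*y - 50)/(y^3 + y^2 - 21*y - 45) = (y^2 - 7*y + 10)/(y^2 + 6*y + 9)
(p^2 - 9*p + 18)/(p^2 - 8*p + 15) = (p - 6)/(p - 5)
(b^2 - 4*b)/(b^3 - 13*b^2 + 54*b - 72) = b/(b^2 - 9*b + 18)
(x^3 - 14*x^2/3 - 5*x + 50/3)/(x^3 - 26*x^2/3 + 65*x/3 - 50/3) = (x + 2)/(x - 2)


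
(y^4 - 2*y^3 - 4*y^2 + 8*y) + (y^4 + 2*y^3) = 2*y^4 - 4*y^2 + 8*y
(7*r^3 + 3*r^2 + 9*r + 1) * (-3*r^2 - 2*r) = -21*r^5 - 23*r^4 - 33*r^3 - 21*r^2 - 2*r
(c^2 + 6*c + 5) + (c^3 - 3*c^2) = c^3 - 2*c^2 + 6*c + 5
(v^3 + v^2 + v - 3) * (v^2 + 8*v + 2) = v^5 + 9*v^4 + 11*v^3 + 7*v^2 - 22*v - 6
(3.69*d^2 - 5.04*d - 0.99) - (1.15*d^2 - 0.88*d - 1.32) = 2.54*d^2 - 4.16*d + 0.33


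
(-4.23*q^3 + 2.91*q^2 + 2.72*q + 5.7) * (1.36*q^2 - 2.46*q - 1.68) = -5.7528*q^5 + 14.3634*q^4 + 3.647*q^3 - 3.828*q^2 - 18.5916*q - 9.576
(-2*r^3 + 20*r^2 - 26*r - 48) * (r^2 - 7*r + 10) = -2*r^5 + 34*r^4 - 186*r^3 + 334*r^2 + 76*r - 480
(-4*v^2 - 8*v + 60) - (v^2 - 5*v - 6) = -5*v^2 - 3*v + 66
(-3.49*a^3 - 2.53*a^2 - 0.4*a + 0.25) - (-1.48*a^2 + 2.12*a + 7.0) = -3.49*a^3 - 1.05*a^2 - 2.52*a - 6.75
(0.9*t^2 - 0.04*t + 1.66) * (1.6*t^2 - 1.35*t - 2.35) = 1.44*t^4 - 1.279*t^3 + 0.595*t^2 - 2.147*t - 3.901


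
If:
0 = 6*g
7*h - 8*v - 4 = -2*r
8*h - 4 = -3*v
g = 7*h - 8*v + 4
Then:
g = 0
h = 4/17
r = 4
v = 12/17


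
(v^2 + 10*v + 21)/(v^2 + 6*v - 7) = (v + 3)/(v - 1)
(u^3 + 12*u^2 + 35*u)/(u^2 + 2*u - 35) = u*(u + 5)/(u - 5)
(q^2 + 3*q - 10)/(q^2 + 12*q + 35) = (q - 2)/(q + 7)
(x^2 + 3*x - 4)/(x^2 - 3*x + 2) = (x + 4)/(x - 2)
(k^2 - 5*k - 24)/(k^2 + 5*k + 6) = (k - 8)/(k + 2)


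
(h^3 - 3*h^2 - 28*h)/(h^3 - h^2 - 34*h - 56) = h/(h + 2)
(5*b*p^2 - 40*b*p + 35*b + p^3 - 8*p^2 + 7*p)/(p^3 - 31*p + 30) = (5*b*p - 35*b + p^2 - 7*p)/(p^2 + p - 30)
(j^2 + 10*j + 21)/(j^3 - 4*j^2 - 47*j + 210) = (j + 3)/(j^2 - 11*j + 30)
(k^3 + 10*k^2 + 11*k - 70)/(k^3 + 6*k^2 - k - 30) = (k + 7)/(k + 3)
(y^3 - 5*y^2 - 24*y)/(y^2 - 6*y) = (y^2 - 5*y - 24)/(y - 6)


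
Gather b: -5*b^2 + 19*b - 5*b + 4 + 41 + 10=-5*b^2 + 14*b + 55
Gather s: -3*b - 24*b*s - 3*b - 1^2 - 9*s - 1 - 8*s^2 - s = -6*b - 8*s^2 + s*(-24*b - 10) - 2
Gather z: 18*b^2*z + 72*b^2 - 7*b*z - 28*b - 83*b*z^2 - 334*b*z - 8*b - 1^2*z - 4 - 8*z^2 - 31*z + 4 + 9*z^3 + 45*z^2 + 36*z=72*b^2 - 36*b + 9*z^3 + z^2*(37 - 83*b) + z*(18*b^2 - 341*b + 4)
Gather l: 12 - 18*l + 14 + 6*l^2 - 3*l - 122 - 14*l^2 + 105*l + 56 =-8*l^2 + 84*l - 40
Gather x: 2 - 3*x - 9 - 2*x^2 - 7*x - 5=-2*x^2 - 10*x - 12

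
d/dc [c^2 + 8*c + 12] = 2*c + 8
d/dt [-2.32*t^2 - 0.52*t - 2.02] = -4.64*t - 0.52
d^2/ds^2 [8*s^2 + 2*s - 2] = 16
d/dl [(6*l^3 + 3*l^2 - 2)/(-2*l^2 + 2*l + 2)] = (-3*l^4 + 6*l^3 + 21*l^2/2 + l + 1)/(l^4 - 2*l^3 - l^2 + 2*l + 1)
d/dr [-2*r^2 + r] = 1 - 4*r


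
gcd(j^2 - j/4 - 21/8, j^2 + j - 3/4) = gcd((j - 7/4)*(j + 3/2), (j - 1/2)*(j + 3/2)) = j + 3/2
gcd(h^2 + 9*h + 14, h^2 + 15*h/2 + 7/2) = h + 7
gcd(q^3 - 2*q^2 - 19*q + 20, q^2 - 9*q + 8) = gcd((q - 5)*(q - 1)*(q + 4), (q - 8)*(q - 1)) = q - 1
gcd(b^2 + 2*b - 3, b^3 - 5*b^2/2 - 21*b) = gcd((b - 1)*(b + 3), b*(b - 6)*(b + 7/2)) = 1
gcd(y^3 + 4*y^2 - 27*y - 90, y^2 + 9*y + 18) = y^2 + 9*y + 18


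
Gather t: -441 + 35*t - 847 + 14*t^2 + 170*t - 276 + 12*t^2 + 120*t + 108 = 26*t^2 + 325*t - 1456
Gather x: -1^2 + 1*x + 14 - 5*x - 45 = -4*x - 32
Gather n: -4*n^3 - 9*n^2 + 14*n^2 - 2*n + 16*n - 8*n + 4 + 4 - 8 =-4*n^3 + 5*n^2 + 6*n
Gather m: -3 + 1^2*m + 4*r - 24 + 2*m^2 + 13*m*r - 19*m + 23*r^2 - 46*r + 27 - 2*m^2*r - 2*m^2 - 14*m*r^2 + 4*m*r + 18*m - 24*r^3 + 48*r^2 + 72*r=-2*m^2*r + m*(-14*r^2 + 17*r) - 24*r^3 + 71*r^2 + 30*r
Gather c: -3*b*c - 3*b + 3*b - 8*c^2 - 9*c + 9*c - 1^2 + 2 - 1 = -3*b*c - 8*c^2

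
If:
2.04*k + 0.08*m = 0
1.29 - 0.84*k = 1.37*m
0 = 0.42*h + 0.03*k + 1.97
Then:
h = -4.69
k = -0.04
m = 0.96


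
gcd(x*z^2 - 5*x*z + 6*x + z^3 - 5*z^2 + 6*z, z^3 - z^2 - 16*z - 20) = 1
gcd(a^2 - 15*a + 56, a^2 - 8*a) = a - 8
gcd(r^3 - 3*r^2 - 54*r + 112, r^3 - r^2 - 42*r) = 1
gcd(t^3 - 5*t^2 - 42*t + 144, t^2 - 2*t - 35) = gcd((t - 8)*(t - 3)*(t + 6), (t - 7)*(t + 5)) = 1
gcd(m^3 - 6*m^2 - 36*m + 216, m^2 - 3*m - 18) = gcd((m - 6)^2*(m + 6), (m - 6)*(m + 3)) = m - 6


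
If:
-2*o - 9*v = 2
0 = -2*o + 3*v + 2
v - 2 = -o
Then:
No Solution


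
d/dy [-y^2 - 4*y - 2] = -2*y - 4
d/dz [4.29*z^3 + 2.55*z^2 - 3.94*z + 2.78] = 12.87*z^2 + 5.1*z - 3.94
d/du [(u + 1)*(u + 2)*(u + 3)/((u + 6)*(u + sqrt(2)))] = (-(u + 1)*(u + 2)*(u + 3)*(u + 6) - (u + 1)*(u + 2)*(u + 3)*(u + sqrt(2)) + (u + 6)*(u + sqrt(2))*((u + 1)*(u + 2) + (u + 1)*(u + 3) + (u + 2)*(u + 3)))/((u + 6)^2*(u + sqrt(2))^2)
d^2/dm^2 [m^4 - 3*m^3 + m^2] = 12*m^2 - 18*m + 2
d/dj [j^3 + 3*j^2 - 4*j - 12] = 3*j^2 + 6*j - 4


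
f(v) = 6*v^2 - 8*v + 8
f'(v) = 12*v - 8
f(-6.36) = 301.58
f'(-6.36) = -84.32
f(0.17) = 6.81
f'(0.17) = -5.96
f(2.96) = 36.89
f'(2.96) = 27.52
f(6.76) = 228.11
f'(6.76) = 73.12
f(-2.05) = 49.62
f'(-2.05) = -32.60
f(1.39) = 8.47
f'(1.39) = 8.68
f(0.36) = 5.90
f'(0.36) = -3.68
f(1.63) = 10.90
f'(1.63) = 11.56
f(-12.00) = 968.00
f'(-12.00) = -152.00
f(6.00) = 176.00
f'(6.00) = 64.00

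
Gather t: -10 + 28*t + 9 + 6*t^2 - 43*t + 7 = 6*t^2 - 15*t + 6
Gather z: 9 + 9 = 18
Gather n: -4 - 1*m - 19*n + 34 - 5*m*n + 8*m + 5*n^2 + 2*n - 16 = 7*m + 5*n^2 + n*(-5*m - 17) + 14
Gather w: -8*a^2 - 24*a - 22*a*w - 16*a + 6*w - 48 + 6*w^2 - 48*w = -8*a^2 - 40*a + 6*w^2 + w*(-22*a - 42) - 48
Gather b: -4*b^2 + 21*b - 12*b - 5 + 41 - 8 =-4*b^2 + 9*b + 28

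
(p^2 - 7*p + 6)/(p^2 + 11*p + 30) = (p^2 - 7*p + 6)/(p^2 + 11*p + 30)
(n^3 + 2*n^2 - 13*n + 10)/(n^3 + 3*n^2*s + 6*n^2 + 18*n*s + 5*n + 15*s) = (n^2 - 3*n + 2)/(n^2 + 3*n*s + n + 3*s)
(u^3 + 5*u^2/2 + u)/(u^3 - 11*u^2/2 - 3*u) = (u + 2)/(u - 6)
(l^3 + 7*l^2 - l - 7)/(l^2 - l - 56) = (l^2 - 1)/(l - 8)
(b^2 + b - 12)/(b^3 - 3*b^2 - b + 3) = (b + 4)/(b^2 - 1)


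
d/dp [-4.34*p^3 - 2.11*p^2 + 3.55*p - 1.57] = -13.02*p^2 - 4.22*p + 3.55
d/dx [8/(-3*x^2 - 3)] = 16*x/(3*(x^2 + 1)^2)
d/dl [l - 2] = 1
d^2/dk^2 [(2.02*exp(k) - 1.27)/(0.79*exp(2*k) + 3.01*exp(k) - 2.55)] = (1.260682*exp(4*k) - 7.973786*exp(3*k) + 15.355941*exp(2*k) - 6.235477*exp(k) + 3.387165)*exp(k)/(0.493039*exp(6*k) + 5.635623*exp(5*k) + 16.698072*exp(4*k) - 9.110969*exp(3*k) - 53.89884*exp(2*k) + 58.717575*exp(k) - 16.581375)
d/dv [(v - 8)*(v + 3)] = 2*v - 5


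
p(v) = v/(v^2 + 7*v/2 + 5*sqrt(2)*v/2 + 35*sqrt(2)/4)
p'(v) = v*(-2*v - 5*sqrt(2)/2 - 7/2)/(v^2 + 7*v/2 + 5*sqrt(2)*v/2 + 35*sqrt(2)/4)^2 + 1/(v^2 + 7*v/2 + 5*sqrt(2)*v/2 + 35*sqrt(2)/4) = 2*(-4*v^2 + 35*sqrt(2))/(8*v^4 + 56*v^3 + 40*sqrt(2)*v^3 + 198*v^2 + 280*sqrt(2)*v^2 + 490*sqrt(2)*v + 700*v + 1225)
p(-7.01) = -0.57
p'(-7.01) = -0.25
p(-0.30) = -0.03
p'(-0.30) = 0.11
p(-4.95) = -2.41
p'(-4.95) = -2.88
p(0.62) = 0.04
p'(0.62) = 0.04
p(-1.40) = -0.31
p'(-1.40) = 0.52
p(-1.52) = -0.38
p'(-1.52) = 0.63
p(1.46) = 0.06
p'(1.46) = 0.02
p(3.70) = 0.07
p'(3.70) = 0.00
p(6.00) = 0.07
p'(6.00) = 0.00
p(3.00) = 0.07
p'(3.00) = 0.00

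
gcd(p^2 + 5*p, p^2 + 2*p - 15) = p + 5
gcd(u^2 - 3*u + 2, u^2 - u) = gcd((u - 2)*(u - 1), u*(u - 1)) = u - 1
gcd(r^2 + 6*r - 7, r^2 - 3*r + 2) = r - 1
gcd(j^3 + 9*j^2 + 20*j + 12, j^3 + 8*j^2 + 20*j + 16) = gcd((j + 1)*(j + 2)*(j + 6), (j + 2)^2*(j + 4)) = j + 2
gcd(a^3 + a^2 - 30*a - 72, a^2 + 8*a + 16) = a + 4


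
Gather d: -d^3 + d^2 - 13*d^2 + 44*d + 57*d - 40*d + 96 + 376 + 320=-d^3 - 12*d^2 + 61*d + 792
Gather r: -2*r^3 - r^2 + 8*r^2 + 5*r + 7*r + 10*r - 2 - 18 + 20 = -2*r^3 + 7*r^2 + 22*r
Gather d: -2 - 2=-4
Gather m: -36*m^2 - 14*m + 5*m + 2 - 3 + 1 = -36*m^2 - 9*m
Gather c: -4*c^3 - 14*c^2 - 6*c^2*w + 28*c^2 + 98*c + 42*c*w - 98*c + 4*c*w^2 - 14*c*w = -4*c^3 + c^2*(14 - 6*w) + c*(4*w^2 + 28*w)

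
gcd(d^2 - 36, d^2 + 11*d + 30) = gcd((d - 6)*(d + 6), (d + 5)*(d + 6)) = d + 6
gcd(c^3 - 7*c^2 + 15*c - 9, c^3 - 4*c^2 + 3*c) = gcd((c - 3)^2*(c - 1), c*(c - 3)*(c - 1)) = c^2 - 4*c + 3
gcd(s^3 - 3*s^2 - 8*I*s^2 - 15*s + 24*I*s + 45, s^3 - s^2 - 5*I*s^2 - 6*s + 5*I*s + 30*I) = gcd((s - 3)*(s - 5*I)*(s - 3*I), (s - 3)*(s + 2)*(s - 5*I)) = s^2 + s*(-3 - 5*I) + 15*I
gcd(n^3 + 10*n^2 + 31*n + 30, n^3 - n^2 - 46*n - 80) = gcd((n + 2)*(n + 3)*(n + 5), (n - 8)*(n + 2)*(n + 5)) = n^2 + 7*n + 10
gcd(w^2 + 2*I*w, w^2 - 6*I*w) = w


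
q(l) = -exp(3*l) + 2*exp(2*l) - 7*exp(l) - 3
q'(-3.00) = -0.34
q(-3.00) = -3.34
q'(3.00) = -22836.14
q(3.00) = -7439.83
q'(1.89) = -741.18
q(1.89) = -251.74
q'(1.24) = -100.22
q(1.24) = -44.57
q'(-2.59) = -0.50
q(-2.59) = -3.51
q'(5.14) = -14810575.81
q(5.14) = -4918229.03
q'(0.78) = -27.38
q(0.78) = -19.13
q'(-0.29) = -4.26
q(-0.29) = -7.54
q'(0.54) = -15.39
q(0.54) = -14.18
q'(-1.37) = -1.57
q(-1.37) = -4.67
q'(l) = -3*exp(3*l) + 4*exp(2*l) - 7*exp(l) = (-3*exp(2*l) + 4*exp(l) - 7)*exp(l)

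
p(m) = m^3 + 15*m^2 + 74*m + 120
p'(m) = 3*m^2 + 30*m + 74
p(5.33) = 1091.97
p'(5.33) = 319.13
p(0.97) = 206.81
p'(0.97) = 105.92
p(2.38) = 394.57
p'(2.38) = 162.39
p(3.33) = 569.68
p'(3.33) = 207.17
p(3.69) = 647.54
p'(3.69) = 225.55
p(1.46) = 263.13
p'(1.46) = 124.19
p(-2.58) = 11.75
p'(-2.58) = 16.57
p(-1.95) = 25.32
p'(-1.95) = 26.91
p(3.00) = 504.00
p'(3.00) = 191.00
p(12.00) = 4896.00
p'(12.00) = 866.00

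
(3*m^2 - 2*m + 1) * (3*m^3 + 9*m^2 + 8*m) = 9*m^5 + 21*m^4 + 9*m^3 - 7*m^2 + 8*m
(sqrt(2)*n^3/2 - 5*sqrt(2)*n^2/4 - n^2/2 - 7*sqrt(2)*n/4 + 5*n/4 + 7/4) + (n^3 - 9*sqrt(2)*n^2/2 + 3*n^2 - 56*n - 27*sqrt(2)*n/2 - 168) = sqrt(2)*n^3/2 + n^3 - 23*sqrt(2)*n^2/4 + 5*n^2/2 - 219*n/4 - 61*sqrt(2)*n/4 - 665/4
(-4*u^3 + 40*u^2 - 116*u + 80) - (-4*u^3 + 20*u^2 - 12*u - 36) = 20*u^2 - 104*u + 116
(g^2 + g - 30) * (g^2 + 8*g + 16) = g^4 + 9*g^3 - 6*g^2 - 224*g - 480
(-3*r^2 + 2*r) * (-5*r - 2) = 15*r^3 - 4*r^2 - 4*r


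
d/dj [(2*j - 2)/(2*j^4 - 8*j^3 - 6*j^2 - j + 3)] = 2*(2*j^4 - 8*j^3 - 6*j^2 - j + (j - 1)*(-8*j^3 + 24*j^2 + 12*j + 1) + 3)/(-2*j^4 + 8*j^3 + 6*j^2 + j - 3)^2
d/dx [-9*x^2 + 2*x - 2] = 2 - 18*x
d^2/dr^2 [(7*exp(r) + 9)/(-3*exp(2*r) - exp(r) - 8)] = (-63*exp(4*r) - 303*exp(3*r) + 927*exp(2*r) + 911*exp(r) - 376)*exp(r)/(27*exp(6*r) + 27*exp(5*r) + 225*exp(4*r) + 145*exp(3*r) + 600*exp(2*r) + 192*exp(r) + 512)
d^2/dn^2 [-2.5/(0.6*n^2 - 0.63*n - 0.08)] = (-1.8*n^2 + 1.89*n + 2.5*(1.2*n - 0.63)*(2.4*n - 1.26) + 0.24)/(-0.6*n^2 + 0.63*n + 0.08)^3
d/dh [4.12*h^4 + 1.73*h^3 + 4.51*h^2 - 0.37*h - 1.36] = 16.48*h^3 + 5.19*h^2 + 9.02*h - 0.37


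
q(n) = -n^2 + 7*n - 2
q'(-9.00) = 25.00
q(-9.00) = -146.00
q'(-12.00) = 31.00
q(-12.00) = -230.00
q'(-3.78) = 14.56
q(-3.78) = -42.75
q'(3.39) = 0.22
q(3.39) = 10.24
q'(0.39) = 6.22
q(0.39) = 0.58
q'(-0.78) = 8.56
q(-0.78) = -8.07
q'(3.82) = -0.64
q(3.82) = 10.15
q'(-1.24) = 9.48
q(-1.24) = -12.22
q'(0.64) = 5.72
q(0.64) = 2.07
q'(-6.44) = 19.88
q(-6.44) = -88.55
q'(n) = 7 - 2*n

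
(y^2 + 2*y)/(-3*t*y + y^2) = (y + 2)/(-3*t + y)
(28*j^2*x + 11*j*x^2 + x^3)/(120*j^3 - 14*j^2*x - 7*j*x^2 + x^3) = x*(7*j + x)/(30*j^2 - 11*j*x + x^2)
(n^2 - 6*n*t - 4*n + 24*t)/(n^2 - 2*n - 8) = (n - 6*t)/(n + 2)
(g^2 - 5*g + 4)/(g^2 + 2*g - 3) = (g - 4)/(g + 3)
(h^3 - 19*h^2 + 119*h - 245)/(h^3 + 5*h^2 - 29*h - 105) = (h^2 - 14*h + 49)/(h^2 + 10*h + 21)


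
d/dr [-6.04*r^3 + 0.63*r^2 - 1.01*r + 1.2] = -18.12*r^2 + 1.26*r - 1.01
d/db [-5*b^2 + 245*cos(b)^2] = -10*b - 245*sin(2*b)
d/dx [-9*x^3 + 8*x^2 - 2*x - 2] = -27*x^2 + 16*x - 2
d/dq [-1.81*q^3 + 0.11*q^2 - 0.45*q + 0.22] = -5.43*q^2 + 0.22*q - 0.45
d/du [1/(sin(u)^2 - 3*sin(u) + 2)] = (3 - 2*sin(u))*cos(u)/(sin(u)^2 - 3*sin(u) + 2)^2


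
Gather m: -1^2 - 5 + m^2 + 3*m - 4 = m^2 + 3*m - 10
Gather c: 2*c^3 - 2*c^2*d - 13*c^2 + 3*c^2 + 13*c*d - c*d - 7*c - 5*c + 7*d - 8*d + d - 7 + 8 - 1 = 2*c^3 + c^2*(-2*d - 10) + c*(12*d - 12)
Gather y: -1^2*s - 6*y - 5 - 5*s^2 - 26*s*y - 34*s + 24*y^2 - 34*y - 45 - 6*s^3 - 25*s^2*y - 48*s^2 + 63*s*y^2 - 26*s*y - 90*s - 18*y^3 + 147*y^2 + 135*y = -6*s^3 - 53*s^2 - 125*s - 18*y^3 + y^2*(63*s + 171) + y*(-25*s^2 - 52*s + 95) - 50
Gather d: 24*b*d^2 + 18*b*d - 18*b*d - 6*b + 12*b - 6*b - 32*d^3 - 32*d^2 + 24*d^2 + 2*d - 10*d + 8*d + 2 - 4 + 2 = -32*d^3 + d^2*(24*b - 8)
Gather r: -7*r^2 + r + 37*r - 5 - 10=-7*r^2 + 38*r - 15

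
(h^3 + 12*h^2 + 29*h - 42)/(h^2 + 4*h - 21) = (h^2 + 5*h - 6)/(h - 3)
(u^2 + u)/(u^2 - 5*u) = (u + 1)/(u - 5)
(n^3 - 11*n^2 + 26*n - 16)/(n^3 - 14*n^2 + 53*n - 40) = (n - 2)/(n - 5)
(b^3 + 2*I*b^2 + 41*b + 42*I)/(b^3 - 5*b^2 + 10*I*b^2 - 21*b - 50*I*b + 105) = (b^2 - 5*I*b + 6)/(b^2 + b*(-5 + 3*I) - 15*I)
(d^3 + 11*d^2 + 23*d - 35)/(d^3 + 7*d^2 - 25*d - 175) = (d - 1)/(d - 5)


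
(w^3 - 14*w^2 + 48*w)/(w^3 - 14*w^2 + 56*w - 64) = w*(w - 6)/(w^2 - 6*w + 8)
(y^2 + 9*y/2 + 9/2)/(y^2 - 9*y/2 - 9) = (y + 3)/(y - 6)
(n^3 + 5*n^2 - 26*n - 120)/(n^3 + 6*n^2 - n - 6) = (n^2 - n - 20)/(n^2 - 1)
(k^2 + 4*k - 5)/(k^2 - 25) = (k - 1)/(k - 5)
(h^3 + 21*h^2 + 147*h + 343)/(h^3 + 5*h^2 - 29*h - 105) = (h^2 + 14*h + 49)/(h^2 - 2*h - 15)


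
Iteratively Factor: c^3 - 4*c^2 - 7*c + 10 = (c - 1)*(c^2 - 3*c - 10) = (c - 5)*(c - 1)*(c + 2)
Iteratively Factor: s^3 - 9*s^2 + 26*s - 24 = (s - 2)*(s^2 - 7*s + 12) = (s - 4)*(s - 2)*(s - 3)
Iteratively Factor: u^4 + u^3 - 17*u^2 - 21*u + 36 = (u - 4)*(u^3 + 5*u^2 + 3*u - 9) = (u - 4)*(u + 3)*(u^2 + 2*u - 3) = (u - 4)*(u - 1)*(u + 3)*(u + 3)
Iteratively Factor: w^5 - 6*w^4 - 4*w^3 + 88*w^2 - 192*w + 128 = (w - 2)*(w^4 - 4*w^3 - 12*w^2 + 64*w - 64) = (w - 2)^2*(w^3 - 2*w^2 - 16*w + 32) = (w - 2)^3*(w^2 - 16) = (w - 4)*(w - 2)^3*(w + 4)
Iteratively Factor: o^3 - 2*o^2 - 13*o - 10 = (o - 5)*(o^2 + 3*o + 2) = (o - 5)*(o + 1)*(o + 2)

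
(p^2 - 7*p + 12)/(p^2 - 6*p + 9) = (p - 4)/(p - 3)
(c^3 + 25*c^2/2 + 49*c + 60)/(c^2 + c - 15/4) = 2*(c^2 + 10*c + 24)/(2*c - 3)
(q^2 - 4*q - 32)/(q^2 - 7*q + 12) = (q^2 - 4*q - 32)/(q^2 - 7*q + 12)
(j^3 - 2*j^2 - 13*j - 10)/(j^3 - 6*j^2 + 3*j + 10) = (j + 2)/(j - 2)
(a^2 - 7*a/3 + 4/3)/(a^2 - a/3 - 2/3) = (3*a - 4)/(3*a + 2)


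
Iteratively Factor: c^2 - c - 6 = (c - 3)*(c + 2)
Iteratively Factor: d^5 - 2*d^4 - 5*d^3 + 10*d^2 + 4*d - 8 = (d - 2)*(d^4 - 5*d^2 + 4) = (d - 2)^2*(d^3 + 2*d^2 - d - 2) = (d - 2)^2*(d + 2)*(d^2 - 1) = (d - 2)^2*(d - 1)*(d + 2)*(d + 1)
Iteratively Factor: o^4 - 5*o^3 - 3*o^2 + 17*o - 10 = (o - 1)*(o^3 - 4*o^2 - 7*o + 10) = (o - 1)^2*(o^2 - 3*o - 10) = (o - 5)*(o - 1)^2*(o + 2)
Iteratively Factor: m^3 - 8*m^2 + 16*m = (m - 4)*(m^2 - 4*m) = m*(m - 4)*(m - 4)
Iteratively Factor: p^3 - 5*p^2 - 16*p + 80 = (p + 4)*(p^2 - 9*p + 20) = (p - 4)*(p + 4)*(p - 5)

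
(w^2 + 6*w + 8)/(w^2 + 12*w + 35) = (w^2 + 6*w + 8)/(w^2 + 12*w + 35)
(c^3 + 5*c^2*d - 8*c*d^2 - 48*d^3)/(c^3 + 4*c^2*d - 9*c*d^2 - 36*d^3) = (c + 4*d)/(c + 3*d)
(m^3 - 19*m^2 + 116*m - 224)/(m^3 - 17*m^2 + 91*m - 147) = (m^2 - 12*m + 32)/(m^2 - 10*m + 21)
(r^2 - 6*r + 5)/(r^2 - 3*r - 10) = (r - 1)/(r + 2)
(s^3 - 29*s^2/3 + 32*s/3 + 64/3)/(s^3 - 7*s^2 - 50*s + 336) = (s^2 - 5*s/3 - 8/3)/(s^2 + s - 42)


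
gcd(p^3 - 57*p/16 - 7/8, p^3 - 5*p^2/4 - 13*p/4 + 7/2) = p^2 - p/4 - 7/2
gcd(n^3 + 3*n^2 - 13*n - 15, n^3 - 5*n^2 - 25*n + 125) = n + 5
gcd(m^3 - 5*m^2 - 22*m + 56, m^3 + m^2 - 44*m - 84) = m - 7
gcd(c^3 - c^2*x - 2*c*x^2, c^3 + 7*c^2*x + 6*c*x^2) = c^2 + c*x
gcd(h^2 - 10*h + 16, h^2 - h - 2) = h - 2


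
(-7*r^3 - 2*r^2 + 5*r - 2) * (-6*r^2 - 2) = 42*r^5 + 12*r^4 - 16*r^3 + 16*r^2 - 10*r + 4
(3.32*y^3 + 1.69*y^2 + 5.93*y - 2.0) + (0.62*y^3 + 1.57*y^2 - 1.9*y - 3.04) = 3.94*y^3 + 3.26*y^2 + 4.03*y - 5.04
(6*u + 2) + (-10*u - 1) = 1 - 4*u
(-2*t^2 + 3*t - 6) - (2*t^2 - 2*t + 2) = -4*t^2 + 5*t - 8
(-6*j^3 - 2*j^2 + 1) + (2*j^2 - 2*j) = -6*j^3 - 2*j + 1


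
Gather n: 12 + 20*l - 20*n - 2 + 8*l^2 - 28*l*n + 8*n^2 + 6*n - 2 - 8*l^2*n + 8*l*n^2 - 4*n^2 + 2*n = 8*l^2 + 20*l + n^2*(8*l + 4) + n*(-8*l^2 - 28*l - 12) + 8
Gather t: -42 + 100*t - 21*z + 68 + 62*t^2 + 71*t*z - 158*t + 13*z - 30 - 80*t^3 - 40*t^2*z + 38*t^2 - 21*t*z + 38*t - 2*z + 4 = -80*t^3 + t^2*(100 - 40*z) + t*(50*z - 20) - 10*z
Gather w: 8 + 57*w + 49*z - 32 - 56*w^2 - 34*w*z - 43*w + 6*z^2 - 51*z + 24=-56*w^2 + w*(14 - 34*z) + 6*z^2 - 2*z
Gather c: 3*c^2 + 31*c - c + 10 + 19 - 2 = 3*c^2 + 30*c + 27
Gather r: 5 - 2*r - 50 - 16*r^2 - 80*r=-16*r^2 - 82*r - 45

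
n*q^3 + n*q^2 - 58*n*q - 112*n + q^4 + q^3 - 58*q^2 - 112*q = (n + q)*(q - 8)*(q + 2)*(q + 7)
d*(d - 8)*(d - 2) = d^3 - 10*d^2 + 16*d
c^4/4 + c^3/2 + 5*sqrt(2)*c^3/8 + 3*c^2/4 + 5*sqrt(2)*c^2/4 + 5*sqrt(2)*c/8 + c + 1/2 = (c/2 + 1/2)*(c/2 + sqrt(2))*(c + 1)*(c + sqrt(2)/2)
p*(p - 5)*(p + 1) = p^3 - 4*p^2 - 5*p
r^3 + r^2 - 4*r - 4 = (r - 2)*(r + 1)*(r + 2)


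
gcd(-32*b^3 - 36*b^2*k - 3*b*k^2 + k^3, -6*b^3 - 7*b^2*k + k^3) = b + k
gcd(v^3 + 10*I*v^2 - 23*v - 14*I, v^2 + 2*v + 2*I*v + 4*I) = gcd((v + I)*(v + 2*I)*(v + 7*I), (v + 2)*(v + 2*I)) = v + 2*I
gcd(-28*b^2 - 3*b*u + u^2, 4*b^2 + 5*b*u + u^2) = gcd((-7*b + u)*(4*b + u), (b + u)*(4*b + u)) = 4*b + u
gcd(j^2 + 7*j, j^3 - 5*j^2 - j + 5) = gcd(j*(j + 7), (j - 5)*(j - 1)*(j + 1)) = 1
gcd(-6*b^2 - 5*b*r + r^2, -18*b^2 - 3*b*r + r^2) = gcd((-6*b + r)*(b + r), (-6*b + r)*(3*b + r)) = -6*b + r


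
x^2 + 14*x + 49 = (x + 7)^2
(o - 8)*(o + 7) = o^2 - o - 56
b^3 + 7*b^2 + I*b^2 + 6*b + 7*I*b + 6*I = (b + 1)*(b + 6)*(b + I)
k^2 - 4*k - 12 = (k - 6)*(k + 2)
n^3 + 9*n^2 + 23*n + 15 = (n + 1)*(n + 3)*(n + 5)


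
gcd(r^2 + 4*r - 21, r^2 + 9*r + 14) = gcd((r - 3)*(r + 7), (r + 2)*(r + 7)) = r + 7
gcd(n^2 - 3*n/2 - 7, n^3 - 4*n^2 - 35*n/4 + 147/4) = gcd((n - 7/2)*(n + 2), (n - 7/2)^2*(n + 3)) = n - 7/2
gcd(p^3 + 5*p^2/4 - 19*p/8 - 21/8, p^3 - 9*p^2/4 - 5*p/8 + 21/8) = p^2 - p/2 - 3/2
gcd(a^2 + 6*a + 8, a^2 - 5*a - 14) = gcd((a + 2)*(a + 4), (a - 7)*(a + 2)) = a + 2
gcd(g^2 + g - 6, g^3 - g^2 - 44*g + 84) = g - 2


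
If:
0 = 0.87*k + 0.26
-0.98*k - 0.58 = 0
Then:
No Solution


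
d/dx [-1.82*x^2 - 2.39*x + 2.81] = -3.64*x - 2.39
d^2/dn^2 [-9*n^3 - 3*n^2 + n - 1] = -54*n - 6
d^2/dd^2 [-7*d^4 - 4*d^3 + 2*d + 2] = 12*d*(-7*d - 2)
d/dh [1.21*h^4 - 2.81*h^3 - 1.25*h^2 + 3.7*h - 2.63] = 4.84*h^3 - 8.43*h^2 - 2.5*h + 3.7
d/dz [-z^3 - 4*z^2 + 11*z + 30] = -3*z^2 - 8*z + 11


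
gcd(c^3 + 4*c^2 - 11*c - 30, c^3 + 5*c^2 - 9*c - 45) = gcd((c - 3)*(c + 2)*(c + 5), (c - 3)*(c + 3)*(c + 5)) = c^2 + 2*c - 15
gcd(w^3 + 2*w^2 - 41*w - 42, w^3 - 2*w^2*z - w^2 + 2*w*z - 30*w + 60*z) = w - 6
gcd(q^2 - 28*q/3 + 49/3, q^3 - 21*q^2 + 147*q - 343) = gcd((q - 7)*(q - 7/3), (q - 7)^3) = q - 7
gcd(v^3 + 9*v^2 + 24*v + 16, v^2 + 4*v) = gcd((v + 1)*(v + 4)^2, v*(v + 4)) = v + 4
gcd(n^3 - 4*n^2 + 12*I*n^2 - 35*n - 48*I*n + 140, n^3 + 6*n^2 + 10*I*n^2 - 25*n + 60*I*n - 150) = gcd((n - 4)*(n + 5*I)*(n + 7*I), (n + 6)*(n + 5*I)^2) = n + 5*I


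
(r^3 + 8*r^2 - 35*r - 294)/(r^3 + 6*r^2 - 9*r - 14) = (r^2 + r - 42)/(r^2 - r - 2)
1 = 1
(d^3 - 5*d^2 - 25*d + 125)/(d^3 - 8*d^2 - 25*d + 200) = (d - 5)/(d - 8)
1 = 1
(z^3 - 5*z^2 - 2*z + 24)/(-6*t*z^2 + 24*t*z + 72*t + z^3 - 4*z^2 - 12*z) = (z^2 - 7*z + 12)/(-6*t*z + 36*t + z^2 - 6*z)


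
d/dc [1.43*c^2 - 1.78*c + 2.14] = 2.86*c - 1.78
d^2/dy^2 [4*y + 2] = 0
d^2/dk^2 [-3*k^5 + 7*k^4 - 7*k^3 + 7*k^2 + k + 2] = -60*k^3 + 84*k^2 - 42*k + 14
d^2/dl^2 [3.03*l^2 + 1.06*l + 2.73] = 6.06000000000000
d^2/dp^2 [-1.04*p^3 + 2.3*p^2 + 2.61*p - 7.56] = 4.6 - 6.24*p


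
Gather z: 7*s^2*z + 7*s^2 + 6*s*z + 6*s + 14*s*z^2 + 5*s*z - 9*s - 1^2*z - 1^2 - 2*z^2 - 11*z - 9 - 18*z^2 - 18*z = 7*s^2 - 3*s + z^2*(14*s - 20) + z*(7*s^2 + 11*s - 30) - 10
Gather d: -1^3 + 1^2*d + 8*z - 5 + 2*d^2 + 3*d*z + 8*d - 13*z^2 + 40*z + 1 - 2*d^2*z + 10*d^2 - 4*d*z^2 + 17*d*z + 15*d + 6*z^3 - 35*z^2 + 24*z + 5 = d^2*(12 - 2*z) + d*(-4*z^2 + 20*z + 24) + 6*z^3 - 48*z^2 + 72*z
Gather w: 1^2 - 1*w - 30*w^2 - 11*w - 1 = -30*w^2 - 12*w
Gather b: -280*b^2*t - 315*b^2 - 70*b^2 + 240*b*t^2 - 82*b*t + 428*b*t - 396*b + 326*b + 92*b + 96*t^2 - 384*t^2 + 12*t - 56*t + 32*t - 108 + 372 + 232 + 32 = b^2*(-280*t - 385) + b*(240*t^2 + 346*t + 22) - 288*t^2 - 12*t + 528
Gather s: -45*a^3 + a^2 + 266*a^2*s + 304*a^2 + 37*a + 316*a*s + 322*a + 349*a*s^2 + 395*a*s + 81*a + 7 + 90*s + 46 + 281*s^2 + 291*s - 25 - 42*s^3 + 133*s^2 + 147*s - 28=-45*a^3 + 305*a^2 + 440*a - 42*s^3 + s^2*(349*a + 414) + s*(266*a^2 + 711*a + 528)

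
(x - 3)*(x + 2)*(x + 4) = x^3 + 3*x^2 - 10*x - 24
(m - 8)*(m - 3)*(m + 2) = m^3 - 9*m^2 + 2*m + 48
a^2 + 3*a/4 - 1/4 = (a - 1/4)*(a + 1)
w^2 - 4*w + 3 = (w - 3)*(w - 1)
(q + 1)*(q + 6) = q^2 + 7*q + 6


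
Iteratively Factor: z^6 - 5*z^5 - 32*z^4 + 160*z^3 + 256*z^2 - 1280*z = (z - 4)*(z^5 - z^4 - 36*z^3 + 16*z^2 + 320*z) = (z - 5)*(z - 4)*(z^4 + 4*z^3 - 16*z^2 - 64*z) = (z - 5)*(z - 4)*(z + 4)*(z^3 - 16*z) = (z - 5)*(z - 4)^2*(z + 4)*(z^2 + 4*z) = z*(z - 5)*(z - 4)^2*(z + 4)*(z + 4)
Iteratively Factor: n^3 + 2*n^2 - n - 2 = (n + 2)*(n^2 - 1) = (n + 1)*(n + 2)*(n - 1)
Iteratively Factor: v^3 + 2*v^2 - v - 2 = (v + 2)*(v^2 - 1) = (v + 1)*(v + 2)*(v - 1)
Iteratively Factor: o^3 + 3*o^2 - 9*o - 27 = (o + 3)*(o^2 - 9) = (o + 3)^2*(o - 3)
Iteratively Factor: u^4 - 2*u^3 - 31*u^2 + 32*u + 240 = (u + 4)*(u^3 - 6*u^2 - 7*u + 60) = (u + 3)*(u + 4)*(u^2 - 9*u + 20) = (u - 4)*(u + 3)*(u + 4)*(u - 5)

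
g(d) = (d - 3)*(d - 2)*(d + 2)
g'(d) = (d - 3)*(d - 2) + (d - 3)*(d + 2) + (d - 2)*(d + 2)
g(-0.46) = 13.11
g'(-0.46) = -0.61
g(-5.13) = -181.44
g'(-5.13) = 105.73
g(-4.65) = -134.81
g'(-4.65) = 88.77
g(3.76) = 7.70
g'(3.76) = 15.85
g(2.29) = -0.88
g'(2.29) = -2.01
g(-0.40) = 13.06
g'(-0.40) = -1.12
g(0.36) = 10.22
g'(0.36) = -5.77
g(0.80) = 7.39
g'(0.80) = -6.88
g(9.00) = 462.00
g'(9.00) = 185.00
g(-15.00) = -3978.00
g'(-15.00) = 761.00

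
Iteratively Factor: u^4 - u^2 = (u - 1)*(u^3 + u^2) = u*(u - 1)*(u^2 + u) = u*(u - 1)*(u + 1)*(u)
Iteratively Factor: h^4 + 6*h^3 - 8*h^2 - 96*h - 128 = (h - 4)*(h^3 + 10*h^2 + 32*h + 32) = (h - 4)*(h + 4)*(h^2 + 6*h + 8) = (h - 4)*(h + 2)*(h + 4)*(h + 4)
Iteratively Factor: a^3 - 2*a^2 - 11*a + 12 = (a + 3)*(a^2 - 5*a + 4) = (a - 4)*(a + 3)*(a - 1)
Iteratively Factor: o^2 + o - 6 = (o - 2)*(o + 3)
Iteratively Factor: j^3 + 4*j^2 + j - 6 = (j + 2)*(j^2 + 2*j - 3) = (j - 1)*(j + 2)*(j + 3)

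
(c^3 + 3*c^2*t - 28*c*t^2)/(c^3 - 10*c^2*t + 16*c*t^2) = (c^2 + 3*c*t - 28*t^2)/(c^2 - 10*c*t + 16*t^2)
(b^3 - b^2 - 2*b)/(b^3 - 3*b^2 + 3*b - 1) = b*(b^2 - b - 2)/(b^3 - 3*b^2 + 3*b - 1)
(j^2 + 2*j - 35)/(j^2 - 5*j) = (j + 7)/j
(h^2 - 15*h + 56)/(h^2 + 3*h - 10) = (h^2 - 15*h + 56)/(h^2 + 3*h - 10)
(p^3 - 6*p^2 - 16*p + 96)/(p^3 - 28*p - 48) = (p - 4)/(p + 2)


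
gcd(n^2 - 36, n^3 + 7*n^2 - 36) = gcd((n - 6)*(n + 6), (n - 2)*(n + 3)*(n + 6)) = n + 6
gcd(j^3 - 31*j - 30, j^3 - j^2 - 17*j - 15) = j + 1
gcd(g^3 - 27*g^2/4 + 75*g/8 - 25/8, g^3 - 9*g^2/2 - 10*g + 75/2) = g - 5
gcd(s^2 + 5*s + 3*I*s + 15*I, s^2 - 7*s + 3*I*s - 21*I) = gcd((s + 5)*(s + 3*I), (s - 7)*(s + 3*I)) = s + 3*I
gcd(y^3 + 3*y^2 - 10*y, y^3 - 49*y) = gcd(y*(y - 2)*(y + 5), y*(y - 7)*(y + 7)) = y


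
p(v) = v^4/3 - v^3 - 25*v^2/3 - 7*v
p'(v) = 4*v^3/3 - 3*v^2 - 50*v/3 - 7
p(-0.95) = 0.26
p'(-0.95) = 4.98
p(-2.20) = -6.48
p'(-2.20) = 0.95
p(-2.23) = -6.50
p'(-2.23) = 0.46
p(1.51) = -31.28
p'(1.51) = -34.42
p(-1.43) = -2.71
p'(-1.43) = 6.80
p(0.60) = -7.37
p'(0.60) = -17.79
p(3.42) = -115.81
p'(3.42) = -45.75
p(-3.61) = 20.33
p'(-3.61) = -48.66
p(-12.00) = 7524.00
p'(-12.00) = -2543.00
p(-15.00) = 18480.00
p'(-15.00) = -4932.00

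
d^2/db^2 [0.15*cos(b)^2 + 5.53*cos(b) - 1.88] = -5.53*cos(b) - 0.3*cos(2*b)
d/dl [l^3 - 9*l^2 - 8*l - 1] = 3*l^2 - 18*l - 8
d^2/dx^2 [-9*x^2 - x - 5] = -18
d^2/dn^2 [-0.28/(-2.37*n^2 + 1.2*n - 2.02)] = (-3.145464*n^2 + 1.59264*n + 0.28*(4.74*n - 1.2)*(9.48*n - 2.4) - 2.680944)/(2.37*n^2 - 1.2*n + 2.02)^3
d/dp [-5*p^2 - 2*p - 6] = -10*p - 2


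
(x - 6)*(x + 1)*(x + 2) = x^3 - 3*x^2 - 16*x - 12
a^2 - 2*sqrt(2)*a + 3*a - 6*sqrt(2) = (a + 3)*(a - 2*sqrt(2))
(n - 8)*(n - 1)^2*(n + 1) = n^4 - 9*n^3 + 7*n^2 + 9*n - 8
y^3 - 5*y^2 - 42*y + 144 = (y - 8)*(y - 3)*(y + 6)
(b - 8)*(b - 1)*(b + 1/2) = b^3 - 17*b^2/2 + 7*b/2 + 4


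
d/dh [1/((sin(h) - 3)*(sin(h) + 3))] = -sin(2*h)/((sin(h) - 3)^2*(sin(h) + 3)^2)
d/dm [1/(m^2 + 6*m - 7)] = 2*(-m - 3)/(m^2 + 6*m - 7)^2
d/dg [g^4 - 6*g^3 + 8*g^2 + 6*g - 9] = 4*g^3 - 18*g^2 + 16*g + 6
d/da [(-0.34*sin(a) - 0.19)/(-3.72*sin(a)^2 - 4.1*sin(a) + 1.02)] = (-1.4136*sin(a) + 0.6324*cos(2*a) - 1.7582)*cos(a)/(3.72*sin(a)^2 + 4.1*sin(a) - 1.02)^2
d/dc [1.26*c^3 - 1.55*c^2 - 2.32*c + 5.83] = 3.78*c^2 - 3.1*c - 2.32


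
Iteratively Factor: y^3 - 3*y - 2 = (y + 1)*(y^2 - y - 2) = (y + 1)^2*(y - 2)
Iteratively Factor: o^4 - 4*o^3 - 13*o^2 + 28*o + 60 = (o + 2)*(o^3 - 6*o^2 - o + 30) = (o + 2)^2*(o^2 - 8*o + 15) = (o - 5)*(o + 2)^2*(o - 3)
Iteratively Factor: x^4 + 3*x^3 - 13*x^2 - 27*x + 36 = (x - 3)*(x^3 + 6*x^2 + 5*x - 12) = (x - 3)*(x + 4)*(x^2 + 2*x - 3) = (x - 3)*(x - 1)*(x + 4)*(x + 3)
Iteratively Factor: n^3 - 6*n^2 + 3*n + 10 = (n - 2)*(n^2 - 4*n - 5) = (n - 5)*(n - 2)*(n + 1)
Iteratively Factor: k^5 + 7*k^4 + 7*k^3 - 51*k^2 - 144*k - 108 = (k - 3)*(k^4 + 10*k^3 + 37*k^2 + 60*k + 36) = (k - 3)*(k + 3)*(k^3 + 7*k^2 + 16*k + 12) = (k - 3)*(k + 3)^2*(k^2 + 4*k + 4) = (k - 3)*(k + 2)*(k + 3)^2*(k + 2)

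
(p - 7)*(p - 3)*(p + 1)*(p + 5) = p^4 - 4*p^3 - 34*p^2 + 76*p + 105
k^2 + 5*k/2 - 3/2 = (k - 1/2)*(k + 3)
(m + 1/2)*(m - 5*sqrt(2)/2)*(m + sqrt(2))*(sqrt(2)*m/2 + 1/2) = sqrt(2)*m^4/2 - m^3 + sqrt(2)*m^3/4 - 13*sqrt(2)*m^2/4 - m^2/2 - 5*m/2 - 13*sqrt(2)*m/8 - 5/4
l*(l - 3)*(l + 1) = l^3 - 2*l^2 - 3*l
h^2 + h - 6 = (h - 2)*(h + 3)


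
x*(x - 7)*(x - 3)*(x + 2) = x^4 - 8*x^3 + x^2 + 42*x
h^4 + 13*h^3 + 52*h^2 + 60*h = h*(h + 2)*(h + 5)*(h + 6)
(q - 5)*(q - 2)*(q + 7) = q^3 - 39*q + 70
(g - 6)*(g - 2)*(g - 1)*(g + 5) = g^4 - 4*g^3 - 25*g^2 + 88*g - 60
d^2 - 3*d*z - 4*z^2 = (d - 4*z)*(d + z)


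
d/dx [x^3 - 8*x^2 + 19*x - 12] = 3*x^2 - 16*x + 19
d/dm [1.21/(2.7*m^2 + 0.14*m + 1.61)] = (-6.534*m - 0.1694)/(2.7*m^2 + 0.14*m + 1.61)^2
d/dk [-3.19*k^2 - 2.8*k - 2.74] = -6.38*k - 2.8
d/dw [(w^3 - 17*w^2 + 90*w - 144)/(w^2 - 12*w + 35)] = (w^4 - 24*w^3 + 219*w^2 - 902*w + 1422)/(w^4 - 24*w^3 + 214*w^2 - 840*w + 1225)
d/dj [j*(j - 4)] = 2*j - 4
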